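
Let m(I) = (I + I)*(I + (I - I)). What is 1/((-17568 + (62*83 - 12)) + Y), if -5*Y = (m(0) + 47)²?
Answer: -5/64379 ≈ -7.7665e-5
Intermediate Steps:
m(I) = 2*I² (m(I) = (2*I)*(I + 0) = (2*I)*I = 2*I²)
Y = -2209/5 (Y = -(2*0² + 47)²/5 = -(2*0 + 47)²/5 = -(0 + 47)²/5 = -⅕*47² = -⅕*2209 = -2209/5 ≈ -441.80)
1/((-17568 + (62*83 - 12)) + Y) = 1/((-17568 + (62*83 - 12)) - 2209/5) = 1/((-17568 + (5146 - 12)) - 2209/5) = 1/((-17568 + 5134) - 2209/5) = 1/(-12434 - 2209/5) = 1/(-64379/5) = -5/64379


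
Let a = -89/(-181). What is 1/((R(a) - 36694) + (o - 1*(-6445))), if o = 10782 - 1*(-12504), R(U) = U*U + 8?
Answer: -32761/227844834 ≈ -0.00014379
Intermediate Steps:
a = 89/181 (a = -89*(-1/181) = 89/181 ≈ 0.49171)
R(U) = 8 + U**2 (R(U) = U**2 + 8 = 8 + U**2)
o = 23286 (o = 10782 + 12504 = 23286)
1/((R(a) - 36694) + (o - 1*(-6445))) = 1/(((8 + (89/181)**2) - 36694) + (23286 - 1*(-6445))) = 1/(((8 + 7921/32761) - 36694) + (23286 + 6445)) = 1/((270009/32761 - 36694) + 29731) = 1/(-1201862125/32761 + 29731) = 1/(-227844834/32761) = -32761/227844834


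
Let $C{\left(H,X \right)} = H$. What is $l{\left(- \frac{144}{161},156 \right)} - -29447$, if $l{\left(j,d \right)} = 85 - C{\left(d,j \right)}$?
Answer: $29376$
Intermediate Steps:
$l{\left(j,d \right)} = 85 - d$
$l{\left(- \frac{144}{161},156 \right)} - -29447 = \left(85 - 156\right) - -29447 = \left(85 - 156\right) + 29447 = -71 + 29447 = 29376$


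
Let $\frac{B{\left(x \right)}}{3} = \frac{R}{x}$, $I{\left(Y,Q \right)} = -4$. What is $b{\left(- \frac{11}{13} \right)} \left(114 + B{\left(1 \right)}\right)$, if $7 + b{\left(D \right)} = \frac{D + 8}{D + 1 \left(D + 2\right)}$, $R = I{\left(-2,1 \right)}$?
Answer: $\frac{3315}{2} \approx 1657.5$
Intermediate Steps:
$R = -4$
$B{\left(x \right)} = - \frac{12}{x}$ ($B{\left(x \right)} = 3 \left(- \frac{4}{x}\right) = - \frac{12}{x}$)
$b{\left(D \right)} = -7 + \frac{8 + D}{2 + 2 D}$ ($b{\left(D \right)} = -7 + \frac{D + 8}{D + 1 \left(D + 2\right)} = -7 + \frac{8 + D}{D + 1 \left(2 + D\right)} = -7 + \frac{8 + D}{D + \left(2 + D\right)} = -7 + \frac{8 + D}{2 + 2 D}$)
$b{\left(- \frac{11}{13} \right)} \left(114 + B{\left(1 \right)}\right) = \frac{-6 - 13 \left(- \frac{11}{13}\right)}{2 \left(1 - \frac{11}{13}\right)} \left(114 - \frac{12}{1}\right) = \frac{-6 - 13 \left(\left(-11\right) \frac{1}{13}\right)}{2 \left(1 - \frac{11}{13}\right)} \left(114 - 12\right) = \frac{-6 - -11}{2 \left(1 - \frac{11}{13}\right)} \left(114 - 12\right) = \frac{-6 + 11}{2 \cdot \frac{2}{13}} \cdot 102 = \frac{1}{2} \cdot \frac{13}{2} \cdot 5 \cdot 102 = \frac{65}{4} \cdot 102 = \frac{3315}{2}$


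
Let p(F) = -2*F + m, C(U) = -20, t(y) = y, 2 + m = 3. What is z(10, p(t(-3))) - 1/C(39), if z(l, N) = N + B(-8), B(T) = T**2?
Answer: 1421/20 ≈ 71.050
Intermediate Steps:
m = 1 (m = -2 + 3 = 1)
p(F) = 1 - 2*F (p(F) = -2*F + 1 = 1 - 2*F)
z(l, N) = 64 + N (z(l, N) = N + (-8)**2 = N + 64 = 64 + N)
z(10, p(t(-3))) - 1/C(39) = (64 + (1 - 2*(-3))) - 1/(-20) = (64 + (1 + 6)) - 1*(-1/20) = (64 + 7) + 1/20 = 71 + 1/20 = 1421/20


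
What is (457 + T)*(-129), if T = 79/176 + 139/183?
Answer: -634593011/10736 ≈ -59109.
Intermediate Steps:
T = 38921/32208 (T = 79*(1/176) + 139*(1/183) = 79/176 + 139/183 = 38921/32208 ≈ 1.2084)
(457 + T)*(-129) = (457 + 38921/32208)*(-129) = (14757977/32208)*(-129) = -634593011/10736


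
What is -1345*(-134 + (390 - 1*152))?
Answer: -139880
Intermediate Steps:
-1345*(-134 + (390 - 1*152)) = -1345*(-134 + (390 - 152)) = -1345*(-134 + 238) = -1345*104 = -139880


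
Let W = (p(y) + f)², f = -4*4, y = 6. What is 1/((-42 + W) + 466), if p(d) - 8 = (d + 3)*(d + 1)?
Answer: 1/3449 ≈ 0.00028994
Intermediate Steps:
p(d) = 8 + (1 + d)*(3 + d) (p(d) = 8 + (d + 3)*(d + 1) = 8 + (3 + d)*(1 + d) = 8 + (1 + d)*(3 + d))
f = -16
W = 3025 (W = ((11 + 6² + 4*6) - 16)² = ((11 + 36 + 24) - 16)² = (71 - 16)² = 55² = 3025)
1/((-42 + W) + 466) = 1/((-42 + 3025) + 466) = 1/(2983 + 466) = 1/3449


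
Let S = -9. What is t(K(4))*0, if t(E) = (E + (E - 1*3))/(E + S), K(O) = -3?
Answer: 0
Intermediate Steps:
t(E) = (-3 + 2*E)/(-9 + E) (t(E) = (E + (E - 1*3))/(E - 9) = (E + (E - 3))/(-9 + E) = (E + (-3 + E))/(-9 + E) = (-3 + 2*E)/(-9 + E))
t(K(4))*0 = ((-3 + 2*(-3))/(-9 - 3))*0 = ((-3 - 6)/(-12))*0 = -1/12*(-9)*0 = (¾)*0 = 0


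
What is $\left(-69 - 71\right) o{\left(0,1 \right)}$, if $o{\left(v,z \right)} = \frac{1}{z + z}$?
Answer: $-70$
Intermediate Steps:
$o{\left(v,z \right)} = \frac{1}{2 z}$
$\left(-69 - 71\right) o{\left(0,1 \right)} = \left(-69 - 71\right) \frac{1}{2 \cdot 1} = - 140 \cdot \frac{1}{2} \cdot 1 = \left(-140\right) \frac{1}{2} = -70$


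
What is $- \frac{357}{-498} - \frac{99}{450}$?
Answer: $\frac{1031}{2075} \approx 0.49687$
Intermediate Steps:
$- \frac{357}{-498} - \frac{99}{450} = \left(-357\right) \left(- \frac{1}{498}\right) - \frac{11}{50} = \frac{119}{166} - \frac{11}{50} = \frac{1031}{2075}$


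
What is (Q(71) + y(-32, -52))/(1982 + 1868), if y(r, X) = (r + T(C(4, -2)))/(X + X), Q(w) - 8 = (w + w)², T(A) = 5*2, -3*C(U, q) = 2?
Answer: 209791/40040 ≈ 5.2395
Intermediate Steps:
C(U, q) = -⅔ (C(U, q) = -⅓*2 = -⅔)
T(A) = 10
Q(w) = 8 + 4*w² (Q(w) = 8 + (w + w)² = 8 + (2*w)² = 8 + 4*w²)
y(r, X) = (10 + r)/(2*X) (y(r, X) = (r + 10)/(X + X) = (10 + r)/((2*X)) = (10 + r)*(1/(2*X)) = (10 + r)/(2*X))
(Q(71) + y(-32, -52))/(1982 + 1868) = ((8 + 4*71²) + (½)*(10 - 32)/(-52))/(1982 + 1868) = ((8 + 4*5041) + (½)*(-1/52)*(-22))/3850 = ((8 + 20164) + 11/52)*(1/3850) = (20172 + 11/52)*(1/3850) = (1048955/52)*(1/3850) = 209791/40040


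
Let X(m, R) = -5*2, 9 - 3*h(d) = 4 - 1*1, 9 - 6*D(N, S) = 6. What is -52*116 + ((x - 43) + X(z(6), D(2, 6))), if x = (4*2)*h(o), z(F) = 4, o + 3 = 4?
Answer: -6069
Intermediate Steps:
o = 1 (o = -3 + 4 = 1)
D(N, S) = 1/2 (D(N, S) = 3/2 - 1/6*6 = 3/2 - 1 = 1/2)
h(d) = 2 (h(d) = 3 - (4 - 1*1)/3 = 3 - (4 - 1)/3 = 3 - 1/3*3 = 3 - 1 = 2)
X(m, R) = -10
x = 16 (x = (4*2)*2 = 8*2 = 16)
-52*116 + ((x - 43) + X(z(6), D(2, 6))) = -52*116 + ((16 - 43) - 10) = -6032 + (-27 - 10) = -6032 - 37 = -6069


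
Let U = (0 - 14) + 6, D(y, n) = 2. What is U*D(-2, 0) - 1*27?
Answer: -43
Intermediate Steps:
U = -8 (U = -14 + 6 = -8)
U*D(-2, 0) - 1*27 = -8*2 - 1*27 = -16 - 27 = -43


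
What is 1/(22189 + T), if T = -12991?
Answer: 1/9198 ≈ 0.00010872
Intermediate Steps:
1/(22189 + T) = 1/(22189 - 12991) = 1/9198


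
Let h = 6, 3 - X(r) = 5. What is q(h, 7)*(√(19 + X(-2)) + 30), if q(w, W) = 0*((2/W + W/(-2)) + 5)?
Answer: 0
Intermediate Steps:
X(r) = -2 (X(r) = 3 - 1*5 = 3 - 5 = -2)
q(w, W) = 0 (q(w, W) = 0*((2/W + W*(-½)) + 5) = 0*((2/W - W/2) + 5) = 0*(5 + 2/W - W/2) = 0)
q(h, 7)*(√(19 + X(-2)) + 30) = 0*(√(19 - 2) + 30) = 0*(√17 + 30) = 0*(30 + √17) = 0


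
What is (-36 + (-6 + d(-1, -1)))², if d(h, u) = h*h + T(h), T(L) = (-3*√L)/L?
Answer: 1672 - 246*I ≈ 1672.0 - 246.0*I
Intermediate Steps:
T(L) = -3/√L
d(h, u) = h² - 3/√h (d(h, u) = h*h - 3/√h = h² - 3/√h)
(-36 + (-6 + d(-1, -1)))² = (-36 + (-6 + ((-1)² - (-3)*I)))² = (-36 + (-6 + (1 - (-3)*I)))² = (-36 + (-6 + (1 + 3*I)))² = (-36 + (-5 + 3*I))² = (-41 + 3*I)²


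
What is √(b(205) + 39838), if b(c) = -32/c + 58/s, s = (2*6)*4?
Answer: √241090008510/2460 ≈ 199.60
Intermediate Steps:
s = 48 (s = 12*4 = 48)
b(c) = 29/24 - 32/c (b(c) = -32/c + 58/48 = -32/c + 58*(1/48) = -32/c + 29/24 = 29/24 - 32/c)
√(b(205) + 39838) = √((29/24 - 32/205) + 39838) = √(5177/4920 + 39838) = √(196008137/4920) = √241090008510/2460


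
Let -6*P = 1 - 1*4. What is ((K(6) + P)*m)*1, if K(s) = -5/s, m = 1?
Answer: -1/3 ≈ -0.33333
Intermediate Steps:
P = 1/2 (P = -(1 - 1*4)/6 = -(1 - 4)/6 = -1/6*(-3) = 1/2 ≈ 0.50000)
((K(6) + P)*m)*1 = ((-5/6 + 1/2)*1)*1 = -1/3*1*1 = -1/3*1 = -1/3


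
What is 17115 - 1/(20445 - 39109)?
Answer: 319434361/18664 ≈ 17115.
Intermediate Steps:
17115 - 1/(20445 - 39109) = 17115 - 1/(-18664) = 17115 - 1*(-1/18664) = 17115 + 1/18664 = 319434361/18664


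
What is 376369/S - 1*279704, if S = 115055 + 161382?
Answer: -11045736897/39491 ≈ -2.7970e+5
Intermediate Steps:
S = 276437
376369/S - 1*279704 = 376369/276437 - 1*279704 = 376369*(1/276437) - 279704 = 53767/39491 - 279704 = -11045736897/39491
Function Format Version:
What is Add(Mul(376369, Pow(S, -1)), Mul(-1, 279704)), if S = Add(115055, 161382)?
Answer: Rational(-11045736897, 39491) ≈ -2.7970e+5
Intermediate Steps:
S = 276437
Add(Mul(376369, Pow(S, -1)), Mul(-1, 279704)) = Add(Mul(376369, Pow(276437, -1)), Mul(-1, 279704)) = Add(Mul(376369, Rational(1, 276437)), -279704) = Add(Rational(53767, 39491), -279704) = Rational(-11045736897, 39491)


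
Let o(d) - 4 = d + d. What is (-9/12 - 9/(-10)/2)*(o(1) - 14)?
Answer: 12/5 ≈ 2.4000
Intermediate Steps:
o(d) = 4 + 2*d (o(d) = 4 + (d + d) = 4 + 2*d)
(-9/12 - 9/(-10)/2)*(o(1) - 14) = (-9/12 - 9/(-10)/2)*((4 + 2*1) - 14) = (-9*1/12 - 9*(-1/10)*(1/2))*((4 + 2) - 14) = (-3/4 + (9/10)*(1/2))*(6 - 14) = (-3/4 + 9/20)*(-8) = -3/10*(-8) = 12/5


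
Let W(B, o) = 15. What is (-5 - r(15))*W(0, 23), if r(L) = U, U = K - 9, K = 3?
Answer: 15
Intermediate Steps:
U = -6 (U = 3 - 9 = -6)
r(L) = -6
(-5 - r(15))*W(0, 23) = (-5 - 1*(-6))*15 = (-5 + 6)*15 = 1*15 = 15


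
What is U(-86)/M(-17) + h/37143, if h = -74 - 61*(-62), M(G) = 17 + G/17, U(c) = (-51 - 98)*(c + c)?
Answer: 26443337/16508 ≈ 1601.8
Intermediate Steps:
U(c) = -298*c
M(G) = 17 + G/17 (M(G) = 17 + G*(1/17) = 17 + G/17)
h = 3708 (h = -74 + 3782 = 3708)
U(-86)/M(-17) + h/37143 = (-298*(-86))/(17 + (1/17)*(-17)) + 3708/37143 = 25628/(17 - 1) + 3708*(1/37143) = 25628/16 + 412/4127 = 25628*(1/16) + 412/4127 = 6407/4 + 412/4127 = 26443337/16508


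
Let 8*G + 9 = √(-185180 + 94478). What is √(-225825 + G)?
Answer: √(-3613218 + 6*I*√10078)/4 ≈ 0.03961 + 475.21*I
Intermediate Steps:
G = -9/8 + 3*I*√10078/8 (G = -9/8 + √(-185180 + 94478)/8 = -9/8 + √(-90702)/8 = -9/8 + (3*I*√10078)/8 = -9/8 + 3*I*√10078/8 ≈ -1.125 + 37.646*I)
√(-225825 + G) = √(-225825 + (-9/8 + 3*I*√10078/8)) = √(-1806609/8 + 3*I*√10078/8)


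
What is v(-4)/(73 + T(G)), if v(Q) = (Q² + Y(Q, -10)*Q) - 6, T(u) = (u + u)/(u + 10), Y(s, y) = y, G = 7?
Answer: 170/251 ≈ 0.67729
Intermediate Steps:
T(u) = 2*u/(10 + u) (T(u) = (2*u)/(10 + u) = 2*u/(10 + u))
v(Q) = -6 + Q² - 10*Q (v(Q) = (Q² - 10*Q) - 6 = -6 + Q² - 10*Q)
v(-4)/(73 + T(G)) = (-6 + (-4)² - 10*(-4))/(73 + 2*7/(10 + 7)) = (-6 + 16 + 40)/(73 + 2*7/17) = 50/(73 + 2*7*(1/17)) = 50/(73 + 14/17) = 50/(1255/17) = 50*(17/1255) = 170/251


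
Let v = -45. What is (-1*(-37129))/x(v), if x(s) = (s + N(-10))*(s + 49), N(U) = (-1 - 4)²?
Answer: -37129/80 ≈ -464.11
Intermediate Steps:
N(U) = 25 (N(U) = (-5)² = 25)
x(s) = (25 + s)*(49 + s) (x(s) = (s + 25)*(s + 49) = (25 + s)*(49 + s))
(-1*(-37129))/x(v) = (-1*(-37129))/(1225 + (-45)² + 74*(-45)) = 37129/(1225 + 2025 - 3330) = 37129/(-80) = 37129*(-1/80) = -37129/80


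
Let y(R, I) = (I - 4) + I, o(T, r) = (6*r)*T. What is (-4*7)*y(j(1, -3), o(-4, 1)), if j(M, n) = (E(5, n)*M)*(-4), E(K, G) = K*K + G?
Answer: 1456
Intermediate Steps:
E(K, G) = G + K² (E(K, G) = K² + G = G + K²)
o(T, r) = 6*T*r
j(M, n) = -4*M*(25 + n) (j(M, n) = ((n + 5²)*M)*(-4) = ((n + 25)*M)*(-4) = ((25 + n)*M)*(-4) = (M*(25 + n))*(-4) = -4*M*(25 + n))
y(R, I) = -4 + 2*I (y(R, I) = (-4 + I) + I = -4 + 2*I)
(-4*7)*y(j(1, -3), o(-4, 1)) = (-4*7)*(-4 + 2*(6*(-4)*1)) = -28*(-4 + 2*(-24)) = -28*(-4 - 48) = -28*(-52) = 1456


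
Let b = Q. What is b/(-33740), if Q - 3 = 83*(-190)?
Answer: 15767/33740 ≈ 0.46731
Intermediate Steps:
Q = -15767 (Q = 3 + 83*(-190) = 3 - 15770 = -15767)
b = -15767
b/(-33740) = -15767/(-33740) = -15767*(-1/33740) = 15767/33740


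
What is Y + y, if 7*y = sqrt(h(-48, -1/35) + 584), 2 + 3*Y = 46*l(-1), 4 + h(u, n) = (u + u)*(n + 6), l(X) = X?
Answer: -16 + 2*sqrt(2065)/245 ≈ -15.629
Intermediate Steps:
h(u, n) = -4 + 2*u*(6 + n) (h(u, n) = -4 + (u + u)*(n + 6) = -4 + (2*u)*(6 + n) = -4 + 2*u*(6 + n))
Y = -16 (Y = -2/3 + (46*(-1))/3 = -2/3 + (1/3)*(-46) = -2/3 - 46/3 = -16)
y = 2*sqrt(2065)/245 (y = sqrt((-4 + 12*(-48) + 2*(-1/35)*(-48)) + 584)/7 = sqrt((-4 - 576 + 2*(-1*1/35)*(-48)) + 584)/7 = sqrt((-4 - 576 + 2*(-1/35)*(-48)) + 584)/7 = sqrt((-4 - 576 + 96/35) + 584)/7 = sqrt(-20204/35 + 584)/7 = sqrt(236/35)/7 = (2*sqrt(2065)/35)/7 = 2*sqrt(2065)/245 ≈ 0.37096)
Y + y = -16 + 2*sqrt(2065)/245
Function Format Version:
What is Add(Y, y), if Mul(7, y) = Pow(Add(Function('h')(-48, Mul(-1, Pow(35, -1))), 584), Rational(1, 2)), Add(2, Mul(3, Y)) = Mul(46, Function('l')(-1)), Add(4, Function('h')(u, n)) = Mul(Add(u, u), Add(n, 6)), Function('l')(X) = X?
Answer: Add(-16, Mul(Rational(2, 245), Pow(2065, Rational(1, 2)))) ≈ -15.629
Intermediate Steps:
Function('h')(u, n) = Add(-4, Mul(2, u, Add(6, n))) (Function('h')(u, n) = Add(-4, Mul(Add(u, u), Add(n, 6))) = Add(-4, Mul(Mul(2, u), Add(6, n))) = Add(-4, Mul(2, u, Add(6, n))))
Y = -16 (Y = Add(Rational(-2, 3), Mul(Rational(1, 3), Mul(46, -1))) = Add(Rational(-2, 3), Mul(Rational(1, 3), -46)) = Add(Rational(-2, 3), Rational(-46, 3)) = -16)
y = Mul(Rational(2, 245), Pow(2065, Rational(1, 2))) (y = Mul(Rational(1, 7), Pow(Add(Add(-4, Mul(12, -48), Mul(2, Mul(-1, Pow(35, -1)), -48)), 584), Rational(1, 2))) = Mul(Rational(1, 7), Pow(Add(Add(-4, -576, Mul(2, Mul(-1, Rational(1, 35)), -48)), 584), Rational(1, 2))) = Mul(Rational(1, 7), Pow(Add(Add(-4, -576, Mul(2, Rational(-1, 35), -48)), 584), Rational(1, 2))) = Mul(Rational(1, 7), Pow(Add(Add(-4, -576, Rational(96, 35)), 584), Rational(1, 2))) = Mul(Rational(1, 7), Pow(Add(Rational(-20204, 35), 584), Rational(1, 2))) = Mul(Rational(1, 7), Pow(Rational(236, 35), Rational(1, 2))) = Mul(Rational(1, 7), Mul(Rational(2, 35), Pow(2065, Rational(1, 2)))) = Mul(Rational(2, 245), Pow(2065, Rational(1, 2))) ≈ 0.37096)
Add(Y, y) = Add(-16, Mul(Rational(2, 245), Pow(2065, Rational(1, 2))))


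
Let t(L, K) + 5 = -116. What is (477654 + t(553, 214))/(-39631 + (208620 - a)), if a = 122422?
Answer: 477533/46567 ≈ 10.255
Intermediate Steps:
t(L, K) = -121 (t(L, K) = -5 - 116 = -121)
(477654 + t(553, 214))/(-39631 + (208620 - a)) = (477654 - 121)/(-39631 + (208620 - 1*122422)) = 477533/(-39631 + (208620 - 122422)) = 477533/(-39631 + 86198) = 477533/46567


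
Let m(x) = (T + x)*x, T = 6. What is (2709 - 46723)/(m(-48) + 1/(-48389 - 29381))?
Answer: -3422968780/156784319 ≈ -21.832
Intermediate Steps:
m(x) = x*(6 + x) (m(x) = (6 + x)*x = x*(6 + x))
(2709 - 46723)/(m(-48) + 1/(-48389 - 29381)) = (2709 - 46723)/(-48*(6 - 48) + 1/(-48389 - 29381)) = -44014/(-48*(-42) + 1/(-77770)) = -44014/(2016 - 1/77770) = -44014/156784319/77770 = -44014*77770/156784319 = -3422968780/156784319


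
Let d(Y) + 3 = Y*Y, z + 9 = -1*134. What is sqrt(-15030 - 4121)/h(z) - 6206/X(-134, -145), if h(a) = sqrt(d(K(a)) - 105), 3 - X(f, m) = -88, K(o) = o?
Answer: -6206/91 + I*sqrt(389550491)/20341 ≈ -68.198 + 0.97031*I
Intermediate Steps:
X(f, m) = 91 (X(f, m) = 3 - 1*(-88) = 3 + 88 = 91)
z = -143 (z = -9 - 1*134 = -9 - 134 = -143)
d(Y) = -3 + Y**2 (d(Y) = -3 + Y*Y = -3 + Y**2)
h(a) = sqrt(-108 + a**2) (h(a) = sqrt((-3 + a**2) - 105) = sqrt(-108 + a**2))
sqrt(-15030 - 4121)/h(z) - 6206/X(-134, -145) = sqrt(-15030 - 4121)/(sqrt(-108 + (-143)**2)) - 6206/91 = sqrt(-19151)/(sqrt(-108 + 20449)) - 6206*1/91 = (I*sqrt(19151))/(sqrt(20341)) - 6206/91 = (I*sqrt(19151))*(sqrt(20341)/20341) - 6206/91 = I*sqrt(389550491)/20341 - 6206/91 = -6206/91 + I*sqrt(389550491)/20341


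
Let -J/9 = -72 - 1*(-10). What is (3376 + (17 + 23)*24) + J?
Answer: 4894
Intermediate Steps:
J = 558 (J = -9*(-72 - 1*(-10)) = -9*(-72 + 10) = -9*(-62) = 558)
(3376 + (17 + 23)*24) + J = (3376 + (17 + 23)*24) + 558 = (3376 + 40*24) + 558 = (3376 + 960) + 558 = 4336 + 558 = 4894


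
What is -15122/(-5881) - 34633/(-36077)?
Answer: 749233067/212168837 ≈ 3.5313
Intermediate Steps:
-15122/(-5881) - 34633/(-36077) = -15122*(-1/5881) - 34633*(-1/36077) = 15122/5881 + 34633/36077 = 749233067/212168837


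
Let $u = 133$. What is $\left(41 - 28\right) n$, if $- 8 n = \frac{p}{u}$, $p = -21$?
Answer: $\frac{39}{152} \approx 0.25658$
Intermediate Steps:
$n = \frac{3}{152}$ ($n = - \frac{\left(-21\right) \frac{1}{133}}{8} = \left(- \frac{1}{8}\right) \left(- \frac{3}{19}\right) = \frac{3}{152} \approx 0.019737$)
$\left(41 - 28\right) n = \left(41 - 28\right) \frac{3}{152} = 13 \cdot \frac{3}{152} = \frac{39}{152}$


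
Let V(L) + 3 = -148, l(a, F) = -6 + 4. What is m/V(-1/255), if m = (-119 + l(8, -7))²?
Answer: -14641/151 ≈ -96.960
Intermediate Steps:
l(a, F) = -2
m = 14641 (m = (-119 - 2)² = (-121)² = 14641)
V(L) = -151 (V(L) = -3 - 148 = -151)
m/V(-1/255) = 14641/(-151) = 14641*(-1/151) = -14641/151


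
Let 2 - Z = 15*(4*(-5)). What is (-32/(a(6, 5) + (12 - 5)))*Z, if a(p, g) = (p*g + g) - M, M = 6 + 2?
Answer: -4832/17 ≈ -284.24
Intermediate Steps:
M = 8
Z = 302 (Z = 2 - 15*4*(-5) = 2 - 15*(-20) = 2 - 1*(-300) = 2 + 300 = 302)
a(p, g) = -8 + g + g*p (a(p, g) = (p*g + g) - 1*8 = (g*p + g) - 8 = (g + g*p) - 8 = -8 + g + g*p)
(-32/(a(6, 5) + (12 - 5)))*Z = (-32/((-8 + 5 + 5*6) + (12 - 5)))*302 = (-32/((-8 + 5 + 30) + 7))*302 = (-32/(27 + 7))*302 = (-32/34)*302 = ((1/34)*(-32))*302 = -16/17*302 = -4832/17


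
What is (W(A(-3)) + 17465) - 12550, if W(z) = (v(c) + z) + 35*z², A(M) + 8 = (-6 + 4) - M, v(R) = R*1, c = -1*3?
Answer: 6620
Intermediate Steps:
c = -3
v(R) = R
A(M) = -10 - M (A(M) = -8 + ((-6 + 4) - M) = -8 + (-2 - M) = -10 - M)
W(z) = -3 + z + 35*z² (W(z) = (-3 + z) + 35*z² = -3 + z + 35*z²)
(W(A(-3)) + 17465) - 12550 = ((-3 + (-10 - 1*(-3)) + 35*(-10 - 1*(-3))²) + 17465) - 12550 = ((-3 + (-10 + 3) + 35*(-10 + 3)²) + 17465) - 12550 = ((-3 - 7 + 35*(-7)²) + 17465) - 12550 = ((-3 - 7 + 35*49) + 17465) - 12550 = ((-3 - 7 + 1715) + 17465) - 12550 = (1705 + 17465) - 12550 = 19170 - 12550 = 6620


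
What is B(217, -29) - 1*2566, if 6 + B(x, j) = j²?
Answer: -1731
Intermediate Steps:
B(x, j) = -6 + j²
B(217, -29) - 1*2566 = (-6 + (-29)²) - 1*2566 = (-6 + 841) - 2566 = 835 - 2566 = -1731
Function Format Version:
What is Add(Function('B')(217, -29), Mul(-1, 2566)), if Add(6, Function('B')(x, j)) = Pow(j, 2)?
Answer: -1731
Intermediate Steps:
Function('B')(x, j) = Add(-6, Pow(j, 2))
Add(Function('B')(217, -29), Mul(-1, 2566)) = Add(Add(-6, Pow(-29, 2)), Mul(-1, 2566)) = Add(Add(-6, 841), -2566) = Add(835, -2566) = -1731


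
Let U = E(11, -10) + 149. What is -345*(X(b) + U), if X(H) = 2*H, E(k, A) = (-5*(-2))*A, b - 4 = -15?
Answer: -9315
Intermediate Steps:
b = -11 (b = 4 - 15 = -11)
E(k, A) = 10*A
U = 49 (U = 10*(-10) + 149 = -100 + 149 = 49)
-345*(X(b) + U) = -345*(2*(-11) + 49) = -345*(-22 + 49) = -345*27 = -9315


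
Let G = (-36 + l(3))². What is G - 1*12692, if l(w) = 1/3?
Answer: -102779/9 ≈ -11420.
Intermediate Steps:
l(w) = ⅓ (l(w) = (⅓)*1 = ⅓)
G = 11449/9 (G = (-36 + ⅓)² = (-107/3)² = 11449/9 ≈ 1272.1)
G - 1*12692 = 11449/9 - 1*12692 = 11449/9 - 12692 = -102779/9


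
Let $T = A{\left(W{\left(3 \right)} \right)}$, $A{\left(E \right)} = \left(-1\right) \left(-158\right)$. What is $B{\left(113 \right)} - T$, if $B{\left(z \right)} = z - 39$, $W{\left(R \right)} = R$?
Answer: $-84$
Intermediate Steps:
$A{\left(E \right)} = 158$
$T = 158$
$B{\left(z \right)} = -39 + z$
$B{\left(113 \right)} - T = \left(-39 + 113\right) - 158 = 74 - 158 = -84$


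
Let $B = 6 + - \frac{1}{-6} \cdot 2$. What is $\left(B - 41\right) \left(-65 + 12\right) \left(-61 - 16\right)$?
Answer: $- \frac{424424}{3} \approx -1.4147 \cdot 10^{5}$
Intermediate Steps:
$B = \frac{19}{3}$ ($B = 6 + \left(-1\right) \left(- \frac{1}{6}\right) 2 = 6 + \frac{1}{6} \cdot 2 = 6 + \frac{1}{3} = \frac{19}{3} \approx 6.3333$)
$\left(B - 41\right) \left(-65 + 12\right) \left(-61 - 16\right) = \left(\frac{19}{3} - 41\right) \left(-65 + 12\right) \left(-61 - 16\right) = - \frac{104 \left(\left(-53\right) \left(-77\right)\right)}{3} = \left(- \frac{104}{3}\right) 4081 = - \frac{424424}{3}$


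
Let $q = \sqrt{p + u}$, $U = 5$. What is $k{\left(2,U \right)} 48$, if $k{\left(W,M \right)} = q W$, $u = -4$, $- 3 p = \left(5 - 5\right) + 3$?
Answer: $96 i \sqrt{5} \approx 214.66 i$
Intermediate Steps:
$p = -1$ ($p = - \frac{\left(5 - 5\right) + 3}{3} = - \frac{0 + 3}{3} = \left(- \frac{1}{3}\right) 3 = -1$)
$q = i \sqrt{5}$ ($q = \sqrt{-1 - 4} = \sqrt{-5} = i \sqrt{5} \approx 2.2361 i$)
$k{\left(W,M \right)} = i W \sqrt{5}$ ($k{\left(W,M \right)} = i \sqrt{5} W = i W \sqrt{5}$)
$k{\left(2,U \right)} 48 = i 2 \sqrt{5} \cdot 48 = 2 i \sqrt{5} \cdot 48 = 96 i \sqrt{5}$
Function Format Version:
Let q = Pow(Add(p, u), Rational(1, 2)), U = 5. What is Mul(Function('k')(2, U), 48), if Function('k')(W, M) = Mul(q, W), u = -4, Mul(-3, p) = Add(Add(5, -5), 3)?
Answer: Mul(96, I, Pow(5, Rational(1, 2))) ≈ Mul(214.66, I)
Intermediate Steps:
p = -1 (p = Mul(Rational(-1, 3), Add(Add(5, -5), 3)) = Mul(Rational(-1, 3), Add(0, 3)) = Mul(Rational(-1, 3), 3) = -1)
q = Mul(I, Pow(5, Rational(1, 2))) (q = Pow(Add(-1, -4), Rational(1, 2)) = Pow(-5, Rational(1, 2)) = Mul(I, Pow(5, Rational(1, 2))) ≈ Mul(2.2361, I))
Function('k')(W, M) = Mul(I, W, Pow(5, Rational(1, 2))) (Function('k')(W, M) = Mul(Mul(I, Pow(5, Rational(1, 2))), W) = Mul(I, W, Pow(5, Rational(1, 2))))
Mul(Function('k')(2, U), 48) = Mul(Mul(I, 2, Pow(5, Rational(1, 2))), 48) = Mul(Mul(2, I, Pow(5, Rational(1, 2))), 48) = Mul(96, I, Pow(5, Rational(1, 2)))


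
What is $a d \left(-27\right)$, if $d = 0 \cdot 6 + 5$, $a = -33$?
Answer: $4455$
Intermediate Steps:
$d = 5$ ($d = 0 + 5 = 5$)
$a d \left(-27\right) = \left(-33\right) 5 \left(-27\right) = \left(-165\right) \left(-27\right) = 4455$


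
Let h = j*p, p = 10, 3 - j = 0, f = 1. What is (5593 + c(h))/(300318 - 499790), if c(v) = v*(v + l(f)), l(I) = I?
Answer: -6523/199472 ≈ -0.032701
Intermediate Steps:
j = 3 (j = 3 - 1*0 = 3 + 0 = 3)
h = 30 (h = 3*10 = 30)
c(v) = v*(1 + v) (c(v) = v*(v + 1) = v*(1 + v))
(5593 + c(h))/(300318 - 499790) = (5593 + 30*(1 + 30))/(300318 - 499790) = (5593 + 30*31)/(-199472) = (5593 + 930)*(-1/199472) = 6523*(-1/199472) = -6523/199472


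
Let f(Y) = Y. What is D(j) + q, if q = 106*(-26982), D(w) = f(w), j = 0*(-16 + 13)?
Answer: -2860092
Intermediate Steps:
j = 0 (j = 0*(-3) = 0)
D(w) = w
q = -2860092
D(j) + q = 0 - 2860092 = -2860092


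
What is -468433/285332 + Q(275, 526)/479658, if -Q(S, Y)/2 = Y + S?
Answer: -37524122963/22810296076 ≈ -1.6451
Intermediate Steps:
Q(S, Y) = -2*S - 2*Y (Q(S, Y) = -2*(Y + S) = -2*(S + Y) = -2*S - 2*Y)
-468433/285332 + Q(275, 526)/479658 = -468433/285332 + (-2*275 - 2*526)/479658 = -468433*1/285332 + (-550 - 1052)*(1/479658) = -468433/285332 - 1602*1/479658 = -468433/285332 - 267/79943 = -37524122963/22810296076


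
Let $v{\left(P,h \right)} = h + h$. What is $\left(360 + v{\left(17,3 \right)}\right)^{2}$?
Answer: $133956$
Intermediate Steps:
$v{\left(P,h \right)} = 2 h$
$\left(360 + v{\left(17,3 \right)}\right)^{2} = \left(360 + 2 \cdot 3\right)^{2} = \left(360 + 6\right)^{2} = 366^{2} = 133956$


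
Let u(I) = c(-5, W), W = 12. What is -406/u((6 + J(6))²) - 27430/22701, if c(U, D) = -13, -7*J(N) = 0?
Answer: 8860016/295113 ≈ 30.022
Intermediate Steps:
J(N) = 0 (J(N) = -⅐*0 = 0)
u(I) = -13
-406/u((6 + J(6))²) - 27430/22701 = -406/(-13) - 27430/22701 = -406*(-1/13) - 27430*1/22701 = 406/13 - 27430/22701 = 8860016/295113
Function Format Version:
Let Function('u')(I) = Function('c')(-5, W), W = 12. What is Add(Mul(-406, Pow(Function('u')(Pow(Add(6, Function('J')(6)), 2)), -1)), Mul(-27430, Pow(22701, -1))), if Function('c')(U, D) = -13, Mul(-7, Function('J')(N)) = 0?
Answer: Rational(8860016, 295113) ≈ 30.022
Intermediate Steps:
Function('J')(N) = 0 (Function('J')(N) = Mul(Rational(-1, 7), 0) = 0)
Function('u')(I) = -13
Add(Mul(-406, Pow(Function('u')(Pow(Add(6, Function('J')(6)), 2)), -1)), Mul(-27430, Pow(22701, -1))) = Add(Mul(-406, Pow(-13, -1)), Mul(-27430, Pow(22701, -1))) = Add(Mul(-406, Rational(-1, 13)), Mul(-27430, Rational(1, 22701))) = Add(Rational(406, 13), Rational(-27430, 22701)) = Rational(8860016, 295113)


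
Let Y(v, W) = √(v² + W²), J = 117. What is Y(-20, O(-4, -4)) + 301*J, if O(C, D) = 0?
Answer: 35237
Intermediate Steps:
Y(v, W) = √(W² + v²)
Y(-20, O(-4, -4)) + 301*J = √(0² + (-20)²) + 301*117 = √(0 + 400) + 35217 = √400 + 35217 = 20 + 35217 = 35237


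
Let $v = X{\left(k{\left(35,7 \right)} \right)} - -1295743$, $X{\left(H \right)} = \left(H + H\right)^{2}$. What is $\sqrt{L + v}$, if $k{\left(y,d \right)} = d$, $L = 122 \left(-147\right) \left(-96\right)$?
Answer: $\sqrt{3017603} \approx 1737.1$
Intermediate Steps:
$L = 1721664$ ($L = \left(-17934\right) \left(-96\right) = 1721664$)
$X{\left(H \right)} = 4 H^{2}$ ($X{\left(H \right)} = \left(2 H\right)^{2} = 4 H^{2}$)
$v = 1295939$ ($v = 4 \cdot 7^{2} - -1295743 = 4 \cdot 49 + 1295743 = 196 + 1295743 = 1295939$)
$\sqrt{L + v} = \sqrt{1721664 + 1295939} = \sqrt{3017603}$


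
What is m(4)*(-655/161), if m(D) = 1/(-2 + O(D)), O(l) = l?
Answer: -655/322 ≈ -2.0342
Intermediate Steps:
m(D) = 1/(-2 + D)
m(4)*(-655/161) = (-655/161)/(-2 + 4) = (-655*1/161)/2 = (½)*(-655/161) = -655/322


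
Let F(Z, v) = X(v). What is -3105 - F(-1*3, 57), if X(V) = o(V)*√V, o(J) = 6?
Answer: -3105 - 6*√57 ≈ -3150.3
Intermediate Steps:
X(V) = 6*√V
F(Z, v) = 6*√v
-3105 - F(-1*3, 57) = -3105 - 6*√57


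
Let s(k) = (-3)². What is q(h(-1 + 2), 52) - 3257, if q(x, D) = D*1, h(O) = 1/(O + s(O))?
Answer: -3205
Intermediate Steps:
s(k) = 9
h(O) = 1/(9 + O) (h(O) = 1/(O + 9) = 1/(9 + O))
q(x, D) = D
q(h(-1 + 2), 52) - 3257 = 52 - 3257 = -3205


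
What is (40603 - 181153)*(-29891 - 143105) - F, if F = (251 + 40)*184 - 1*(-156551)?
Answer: 24314377705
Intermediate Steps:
F = 210095 (F = 291*184 + 156551 = 53544 + 156551 = 210095)
(40603 - 181153)*(-29891 - 143105) - F = (40603 - 181153)*(-29891 - 143105) - 1*210095 = -140550*(-172996) - 210095 = 24314587800 - 210095 = 24314377705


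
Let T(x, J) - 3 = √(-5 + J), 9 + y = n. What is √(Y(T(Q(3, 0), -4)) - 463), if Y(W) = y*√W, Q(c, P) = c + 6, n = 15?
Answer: √(-463 + 6*√3*√(1 + I)) ≈ 0.1113 + 21.251*I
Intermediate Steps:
Q(c, P) = 6 + c
y = 6 (y = -9 + 15 = 6)
T(x, J) = 3 + √(-5 + J)
Y(W) = 6*√W
√(Y(T(Q(3, 0), -4)) - 463) = √(6*√(3 + √(-5 - 4)) - 463) = √(6*√(3 + √(-9)) - 463) = √(6*√(3 + 3*I) - 463) = √(-463 + 6*√(3 + 3*I))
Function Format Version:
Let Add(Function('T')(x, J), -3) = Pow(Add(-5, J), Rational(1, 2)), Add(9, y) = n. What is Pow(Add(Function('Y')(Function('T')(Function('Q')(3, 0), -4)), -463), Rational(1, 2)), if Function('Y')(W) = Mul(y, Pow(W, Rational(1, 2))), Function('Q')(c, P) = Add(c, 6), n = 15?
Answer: Pow(Add(-463, Mul(6, Pow(3, Rational(1, 2)), Pow(Add(1, I), Rational(1, 2)))), Rational(1, 2)) ≈ Add(0.1113, Mul(21.251, I))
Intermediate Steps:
Function('Q')(c, P) = Add(6, c)
y = 6 (y = Add(-9, 15) = 6)
Function('T')(x, J) = Add(3, Pow(Add(-5, J), Rational(1, 2)))
Function('Y')(W) = Mul(6, Pow(W, Rational(1, 2)))
Pow(Add(Function('Y')(Function('T')(Function('Q')(3, 0), -4)), -463), Rational(1, 2)) = Pow(Add(Mul(6, Pow(Add(3, Pow(Add(-5, -4), Rational(1, 2))), Rational(1, 2))), -463), Rational(1, 2)) = Pow(Add(Mul(6, Pow(Add(3, Pow(-9, Rational(1, 2))), Rational(1, 2))), -463), Rational(1, 2)) = Pow(Add(Mul(6, Pow(Add(3, Mul(3, I)), Rational(1, 2))), -463), Rational(1, 2)) = Pow(Add(-463, Mul(6, Pow(Add(3, Mul(3, I)), Rational(1, 2)))), Rational(1, 2))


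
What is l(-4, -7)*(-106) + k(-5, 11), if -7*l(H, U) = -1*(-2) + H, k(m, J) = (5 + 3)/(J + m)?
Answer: -608/21 ≈ -28.952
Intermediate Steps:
k(m, J) = 8/(J + m)
l(H, U) = -2/7 - H/7 (l(H, U) = -(-1*(-2) + H)/7 = -(2 + H)/7 = -2/7 - H/7)
l(-4, -7)*(-106) + k(-5, 11) = (-2/7 - 1/7*(-4))*(-106) + 8/(11 - 5) = (-2/7 + 4/7)*(-106) + 8/6 = (2/7)*(-106) + 8*(1/6) = -212/7 + 4/3 = -608/21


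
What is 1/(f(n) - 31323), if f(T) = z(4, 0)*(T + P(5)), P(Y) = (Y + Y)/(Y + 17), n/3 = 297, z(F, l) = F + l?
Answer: -11/305329 ≈ -3.6027e-5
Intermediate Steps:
n = 891 (n = 3*297 = 891)
P(Y) = 2*Y/(17 + Y) (P(Y) = (2*Y)/(17 + Y) = 2*Y/(17 + Y))
f(T) = 20/11 + 4*T (f(T) = (4 + 0)*(T + 2*5/(17 + 5)) = 4*(T + 2*5/22) = 4*(T + 2*5*(1/22)) = 4*(T + 5/11) = 4*(5/11 + T) = 20/11 + 4*T)
1/(f(n) - 31323) = 1/((20/11 + 4*891) - 31323) = 1/((20/11 + 3564) - 31323) = 1/(39224/11 - 31323) = 1/(-305329/11) = -11/305329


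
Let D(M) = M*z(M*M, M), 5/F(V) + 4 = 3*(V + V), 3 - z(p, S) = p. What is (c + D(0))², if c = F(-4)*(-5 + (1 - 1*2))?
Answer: 225/196 ≈ 1.1480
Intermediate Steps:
z(p, S) = 3 - p
F(V) = 5/(-4 + 6*V) (F(V) = 5/(-4 + 3*(V + V)) = 5/(-4 + 3*(2*V)) = 5/(-4 + 6*V))
D(M) = M*(3 - M²) (D(M) = M*(3 - M*M) = M*(3 - M²))
c = 15/14 (c = (5/(2*(-2 + 3*(-4))))*(-5 + (1 - 1*2)) = (5/(2*(-2 - 12)))*(-5 + (1 - 2)) = ((5/2)/(-14))*(-5 - 1) = ((5/2)*(-1/14))*(-6) = -5/28*(-6) = 15/14 ≈ 1.0714)
(c + D(0))² = (15/14 + 0*(3 - 1*0²))² = (15/14 + 0*(3 - 1*0))² = (15/14 + 0*(3 + 0))² = (15/14 + 0*3)² = (15/14 + 0)² = (15/14)² = 225/196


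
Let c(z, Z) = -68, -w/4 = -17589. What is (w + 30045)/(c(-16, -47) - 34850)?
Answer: -100401/34918 ≈ -2.8753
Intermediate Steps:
w = 70356 (w = -4*(-17589) = 70356)
(w + 30045)/(c(-16, -47) - 34850) = (70356 + 30045)/(-68 - 34850) = 100401/(-34918) = 100401*(-1/34918) = -100401/34918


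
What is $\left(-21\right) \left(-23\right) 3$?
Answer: $1449$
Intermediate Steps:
$\left(-21\right) \left(-23\right) 3 = 483 \cdot 3 = 1449$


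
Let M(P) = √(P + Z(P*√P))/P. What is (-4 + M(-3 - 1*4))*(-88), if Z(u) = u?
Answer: 352 + 88*√(-7 - 7*I*√7)/7 ≈ 383.8 - 46.018*I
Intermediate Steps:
M(P) = √(P + P^(3/2))/P (M(P) = √(P + P*√P)/P = √(P + P^(3/2))/P)
(-4 + M(-3 - 1*4))*(-88) = (-4 + √((-3 - 1*4) + (-3 - 1*4)^(3/2))/(-3 - 1*4))*(-88) = (-4 + √((-3 - 4) + (-3 - 4)^(3/2))/(-3 - 4))*(-88) = (-4 + √(-7 + (-7)^(3/2))/(-7))*(-88) = (-4 - √(-7 - 7*I*√7)/7)*(-88) = 352 + 88*√(-7 - 7*I*√7)/7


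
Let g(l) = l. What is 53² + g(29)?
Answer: 2838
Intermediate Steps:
53² + g(29) = 53² + 29 = 2809 + 29 = 2838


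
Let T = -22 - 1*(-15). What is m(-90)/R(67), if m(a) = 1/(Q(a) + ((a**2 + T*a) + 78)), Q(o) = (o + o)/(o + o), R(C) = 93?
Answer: 1/819237 ≈ 1.2206e-6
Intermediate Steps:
T = -7 (T = -22 + 15 = -7)
Q(o) = 1 (Q(o) = (2*o)/((2*o)) = (2*o)*(1/(2*o)) = 1)
m(a) = 1/(79 + a**2 - 7*a) (m(a) = 1/(1 + ((a**2 - 7*a) + 78)) = 1/(1 + (78 + a**2 - 7*a)) = 1/(79 + a**2 - 7*a))
m(-90)/R(67) = 1/((79 + (-90)**2 - 7*(-90))*93) = (1/93)/(79 + 8100 + 630) = (1/93)/8809 = (1/8809)*(1/93) = 1/819237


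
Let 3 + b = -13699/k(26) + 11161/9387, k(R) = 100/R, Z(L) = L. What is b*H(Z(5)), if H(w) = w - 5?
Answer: 0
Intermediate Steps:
b = -1672552669/469350 (b = -3 + (-13699/(100/26) + 11161/9387) = -3 + (-13699/(100*(1/26)) + 11161*(1/9387)) = -3 + (-13699/50/13 + 11161/9387) = -3 + (-13699*13/50 + 11161/9387) = -3 + (-178087/50 + 11161/9387) = -3 - 1671144619/469350 = -1672552669/469350 ≈ -3563.6)
H(w) = -5 + w
b*H(Z(5)) = -1672552669*(-5 + 5)/469350 = -1672552669/469350*0 = 0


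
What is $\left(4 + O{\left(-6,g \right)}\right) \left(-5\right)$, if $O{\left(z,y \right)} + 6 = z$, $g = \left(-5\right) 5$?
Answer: $40$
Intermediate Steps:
$g = -25$
$O{\left(z,y \right)} = -6 + z$
$\left(4 + O{\left(-6,g \right)}\right) \left(-5\right) = \left(4 - 12\right) \left(-5\right) = \left(-8\right) \left(-5\right) = 40$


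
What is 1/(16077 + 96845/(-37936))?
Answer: 37936/609800227 ≈ 6.2210e-5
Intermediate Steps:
1/(16077 + 96845/(-37936)) = 1/(16077 + 96845*(-1/37936)) = 1/(16077 - 96845/37936) = 1/(609800227/37936) = 37936/609800227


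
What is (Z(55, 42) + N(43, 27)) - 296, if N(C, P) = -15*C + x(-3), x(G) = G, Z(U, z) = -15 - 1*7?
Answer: -966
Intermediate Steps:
Z(U, z) = -22 (Z(U, z) = -15 - 7 = -22)
N(C, P) = -3 - 15*C (N(C, P) = -15*C - 3 = -3 - 15*C)
(Z(55, 42) + N(43, 27)) - 296 = (-22 + (-3 - 15*43)) - 296 = (-22 + (-3 - 645)) - 296 = (-22 - 648) - 296 = -670 - 296 = -966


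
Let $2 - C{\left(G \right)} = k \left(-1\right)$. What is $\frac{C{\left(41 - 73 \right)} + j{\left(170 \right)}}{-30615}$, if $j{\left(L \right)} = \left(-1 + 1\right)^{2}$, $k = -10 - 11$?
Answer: $\frac{19}{30615} \approx 0.00062061$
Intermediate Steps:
$k = -21$ ($k = -10 - 11 = -21$)
$C{\left(G \right)} = -19$ ($C{\left(G \right)} = 2 - \left(-21\right) \left(-1\right) = 2 - 21 = -19$)
$j{\left(L \right)} = 0$ ($j{\left(L \right)} = 0^{2} = 0$)
$\frac{C{\left(41 - 73 \right)} + j{\left(170 \right)}}{-30615} = \frac{-19 + 0}{-30615} = \left(-19\right) \left(- \frac{1}{30615}\right) = \frac{19}{30615}$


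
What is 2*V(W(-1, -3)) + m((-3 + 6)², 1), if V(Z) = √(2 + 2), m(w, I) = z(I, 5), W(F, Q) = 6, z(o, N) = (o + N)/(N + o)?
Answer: 5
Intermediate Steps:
z(o, N) = 1 (z(o, N) = (N + o)/(N + o) = 1)
m(w, I) = 1
V(Z) = 2 (V(Z) = √4 = 2)
2*V(W(-1, -3)) + m((-3 + 6)², 1) = 2*2 + 1 = 4 + 1 = 5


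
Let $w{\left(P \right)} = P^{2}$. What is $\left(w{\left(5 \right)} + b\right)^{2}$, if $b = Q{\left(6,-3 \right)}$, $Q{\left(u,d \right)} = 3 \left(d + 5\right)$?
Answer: $961$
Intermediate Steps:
$Q{\left(u,d \right)} = 15 + 3 d$ ($Q{\left(u,d \right)} = 3 \left(5 + d\right) = 15 + 3 d$)
$b = 6$ ($b = 15 + 3 \left(-3\right) = 15 - 9 = 6$)
$\left(w{\left(5 \right)} + b\right)^{2} = \left(5^{2} + 6\right)^{2} = \left(25 + 6\right)^{2} = 31^{2} = 961$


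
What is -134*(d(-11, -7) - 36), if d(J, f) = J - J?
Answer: 4824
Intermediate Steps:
d(J, f) = 0
-134*(d(-11, -7) - 36) = -134*(0 - 36) = -134*(-36) = 4824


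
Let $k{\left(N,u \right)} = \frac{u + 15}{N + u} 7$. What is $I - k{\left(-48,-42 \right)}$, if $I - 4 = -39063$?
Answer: $- \frac{390611}{10} \approx -39061.0$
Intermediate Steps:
$I = -39059$ ($I = 4 - 39063 = -39059$)
$k{\left(N,u \right)} = \frac{7 \left(15 + u\right)}{N + u}$ ($k{\left(N,u \right)} = \frac{15 + u}{N + u} 7 = \frac{7 \left(15 + u\right)}{N + u}$)
$I - k{\left(-48,-42 \right)} = -39059 - \frac{7 \left(15 - 42\right)}{-48 - 42} = -39059 - 7 \frac{1}{-90} \left(-27\right) = -39059 - 7 \left(- \frac{1}{90}\right) \left(-27\right) = -39059 - \frac{21}{10} = - \frac{390611}{10}$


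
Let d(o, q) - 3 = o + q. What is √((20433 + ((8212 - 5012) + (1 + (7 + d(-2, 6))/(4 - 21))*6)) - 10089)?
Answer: √3914522/17 ≈ 116.38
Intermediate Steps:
d(o, q) = 3 + o + q (d(o, q) = 3 + (o + q) = 3 + o + q)
√((20433 + ((8212 - 5012) + (1 + (7 + d(-2, 6))/(4 - 21))*6)) - 10089) = √((20433 + ((8212 - 5012) + (1 + (7 + (3 - 2 + 6))/(4 - 21))*6)) - 10089) = √((20433 + (3200 + (1 + (7 + 7)/(-17))*6)) - 10089) = √((20433 + (3200 + (1 + 14*(-1/17))*6)) - 10089) = √((20433 + (3200 + (1 - 14/17)*6)) - 10089) = √((20433 + (3200 + (3/17)*6)) - 10089) = √((20433 + (3200 + 18/17)) - 10089) = √((20433 + 54418/17) - 10089) = √(401779/17 - 10089) = √(230266/17) = √3914522/17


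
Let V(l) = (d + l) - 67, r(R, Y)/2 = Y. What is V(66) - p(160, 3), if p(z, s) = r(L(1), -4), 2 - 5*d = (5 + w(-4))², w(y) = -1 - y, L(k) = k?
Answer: -27/5 ≈ -5.4000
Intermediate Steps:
r(R, Y) = 2*Y
d = -62/5 (d = ⅖ - (5 + (-1 - 1*(-4)))²/5 = ⅖ - (5 + (-1 + 4))²/5 = ⅖ - (5 + 3)²/5 = ⅖ - ⅕*8² = ⅖ - ⅕*64 = ⅖ - 64/5 = -62/5 ≈ -12.400)
p(z, s) = -8 (p(z, s) = 2*(-4) = -8)
V(l) = -397/5 + l (V(l) = (-62/5 + l) - 67 = -397/5 + l)
V(66) - p(160, 3) = (-397/5 + 66) - 1*(-8) = -67/5 + 8 = -27/5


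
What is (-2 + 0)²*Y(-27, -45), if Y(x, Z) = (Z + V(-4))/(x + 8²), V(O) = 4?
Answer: -164/37 ≈ -4.4324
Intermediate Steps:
Y(x, Z) = (4 + Z)/(64 + x) (Y(x, Z) = (Z + 4)/(x + 8²) = (4 + Z)/(x + 64) = (4 + Z)/(64 + x))
(-2 + 0)²*Y(-27, -45) = (-2 + 0)²*((4 - 45)/(64 - 27)) = (-2)²*(-41/37) = 4*((1/37)*(-41)) = 4*(-41/37) = -164/37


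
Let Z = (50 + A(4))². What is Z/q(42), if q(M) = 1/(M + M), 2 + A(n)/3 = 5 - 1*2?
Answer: 235956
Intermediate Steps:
A(n) = 3 (A(n) = -6 + 3*(5 - 1*2) = -6 + 3*(5 - 2) = -6 + 3*3 = -6 + 9 = 3)
q(M) = 1/(2*M)
Z = 2809 (Z = (50 + 3)² = 53² = 2809)
Z/q(42) = 2809/(((½)/42)) = 2809/(((½)*(1/42))) = 2809/(1/84) = 2809*84 = 235956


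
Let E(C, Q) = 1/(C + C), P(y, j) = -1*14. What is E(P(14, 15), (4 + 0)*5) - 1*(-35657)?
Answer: 998395/28 ≈ 35657.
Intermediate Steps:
P(y, j) = -14
E(C, Q) = 1/(2*C)
E(P(14, 15), (4 + 0)*5) - 1*(-35657) = (½)/(-14) - 1*(-35657) = (½)*(-1/14) + 35657 = -1/28 + 35657 = 998395/28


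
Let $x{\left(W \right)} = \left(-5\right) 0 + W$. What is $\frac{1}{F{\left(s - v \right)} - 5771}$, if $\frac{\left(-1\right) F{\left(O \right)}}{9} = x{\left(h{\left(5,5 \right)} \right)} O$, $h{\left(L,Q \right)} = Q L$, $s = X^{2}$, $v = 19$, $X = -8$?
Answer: $- \frac{1}{15896} \approx -6.2909 \cdot 10^{-5}$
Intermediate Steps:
$s = 64$ ($s = \left(-8\right)^{2} = 64$)
$h{\left(L,Q \right)} = L Q$
$x{\left(W \right)} = W$ ($x{\left(W \right)} = 0 + W = W$)
$F{\left(O \right)} = - 225 O$ ($F{\left(O \right)} = - 9 \cdot 5 \cdot 5 O = - 9 \cdot 25 O = - 225 O$)
$\frac{1}{F{\left(s - v \right)} - 5771} = \frac{1}{- 225 \left(64 - 19\right) - 5771} = \frac{1}{\left(-225\right) 45 - 5771} = \frac{1}{-10125 - 5771} = \frac{1}{-15896} = - \frac{1}{15896}$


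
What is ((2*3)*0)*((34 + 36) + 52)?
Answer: 0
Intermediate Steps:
((2*3)*0)*((34 + 36) + 52) = (6*0)*(70 + 52) = 0*122 = 0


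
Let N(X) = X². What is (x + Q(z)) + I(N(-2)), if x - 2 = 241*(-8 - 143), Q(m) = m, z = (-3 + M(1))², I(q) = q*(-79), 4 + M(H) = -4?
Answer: -36584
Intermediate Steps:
M(H) = -8 (M(H) = -4 - 4 = -8)
I(q) = -79*q
z = 121 (z = (-3 - 8)² = (-11)² = 121)
x = -36389 (x = 2 + 241*(-8 - 143) = 2 + 241*(-151) = 2 - 36391 = -36389)
(x + Q(z)) + I(N(-2)) = (-36389 + 121) - 79*(-2)² = -36268 - 79*4 = -36268 - 316 = -36584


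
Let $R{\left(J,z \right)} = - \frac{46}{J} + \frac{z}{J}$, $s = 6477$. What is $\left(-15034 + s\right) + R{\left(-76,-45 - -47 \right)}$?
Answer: $- \frac{162572}{19} \approx -8556.4$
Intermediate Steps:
$\left(-15034 + s\right) + R{\left(-76,-45 - -47 \right)} = \left(-15034 + 6477\right) + \frac{-46 - -2}{-76} = -8557 - \frac{-46 + \left(-45 + 47\right)}{76} = -8557 - \frac{-46 + 2}{76} = -8557 - - \frac{11}{19} = -8557 + \frac{11}{19} = - \frac{162572}{19}$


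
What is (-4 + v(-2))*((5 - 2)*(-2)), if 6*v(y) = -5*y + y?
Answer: 16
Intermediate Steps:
v(y) = -2*y/3 (v(y) = (-5*y + y)/6 = (-4*y)/6 = -2*y/3)
(-4 + v(-2))*((5 - 2)*(-2)) = (-4 - ⅔*(-2))*((5 - 2)*(-2)) = (-4 + 4/3)*(3*(-2)) = -8/3*(-6) = 16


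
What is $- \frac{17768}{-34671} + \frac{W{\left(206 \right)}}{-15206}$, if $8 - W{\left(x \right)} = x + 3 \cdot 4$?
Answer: $\frac{138730559}{263603613} \approx 0.52629$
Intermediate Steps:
$W{\left(x \right)} = -4 - x$ ($W{\left(x \right)} = 8 - \left(x + 3 \cdot 4\right) = 8 - \left(x + 12\right) = 8 - \left(12 + x\right) = -4 - x$)
$- \frac{17768}{-34671} + \frac{W{\left(206 \right)}}{-15206} = - \frac{17768}{-34671} + \frac{-4 - 206}{-15206} = \left(-17768\right) \left(- \frac{1}{34671}\right) + \left(-4 - 206\right) \left(- \frac{1}{15206}\right) = \frac{17768}{34671} - - \frac{105}{7603} = \frac{17768}{34671} + \frac{105}{7603} = \frac{138730559}{263603613}$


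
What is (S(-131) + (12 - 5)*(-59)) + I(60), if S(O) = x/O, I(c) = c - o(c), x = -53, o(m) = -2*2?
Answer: -45666/131 ≈ -348.60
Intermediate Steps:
o(m) = -4
I(c) = 4 + c (I(c) = c - 1*(-4) = c + 4 = 4 + c)
S(O) = -53/O
(S(-131) + (12 - 5)*(-59)) + I(60) = (-53/(-131) + (12 - 5)*(-59)) + (4 + 60) = (-53*(-1/131) + 7*(-59)) + 64 = (53/131 - 413) + 64 = -54050/131 + 64 = -45666/131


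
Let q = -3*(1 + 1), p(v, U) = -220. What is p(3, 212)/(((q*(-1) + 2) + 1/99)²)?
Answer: -2156220/628849 ≈ -3.4288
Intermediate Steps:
q = -6 (q = -3*2 = -6)
p(3, 212)/(((q*(-1) + 2) + 1/99)²) = -220/((-6*(-1) + 2) + 1/99)² = -220/((6 + 2) + 1/99)² = -220/(8 + 1/99)² = -220/((793/99)²) = -220/628849/9801 = -220*9801/628849 = -2156220/628849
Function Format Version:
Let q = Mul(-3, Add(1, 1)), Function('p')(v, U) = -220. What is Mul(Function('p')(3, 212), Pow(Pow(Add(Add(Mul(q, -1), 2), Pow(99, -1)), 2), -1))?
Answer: Rational(-2156220, 628849) ≈ -3.4288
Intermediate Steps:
q = -6 (q = Mul(-3, 2) = -6)
Mul(Function('p')(3, 212), Pow(Pow(Add(Add(Mul(q, -1), 2), Pow(99, -1)), 2), -1)) = Mul(-220, Pow(Pow(Add(Add(Mul(-6, -1), 2), Pow(99, -1)), 2), -1)) = Mul(-220, Pow(Pow(Add(Add(6, 2), Rational(1, 99)), 2), -1)) = Mul(-220, Pow(Pow(Add(8, Rational(1, 99)), 2), -1)) = Mul(-220, Pow(Pow(Rational(793, 99), 2), -1)) = Mul(-220, Pow(Rational(628849, 9801), -1)) = Mul(-220, Rational(9801, 628849)) = Rational(-2156220, 628849)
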